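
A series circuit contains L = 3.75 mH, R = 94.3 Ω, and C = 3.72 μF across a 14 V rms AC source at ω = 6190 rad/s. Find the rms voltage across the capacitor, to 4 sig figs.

X_L = ωL = 23.21 Ω
X_C = 1/(ωC) = 43.43 Ω
Net reactance X = X_L − X_C = -20.22 Ω
Z = 94.30 − j20.22 Ω
|Z| = √(94.30² + 20.22²) = 96.44 Ω
I = V/|Z| = 145.2 mA
V_C = I·|Z_C| = 0.1452 × 43.43 = 6.304 V

6.304 V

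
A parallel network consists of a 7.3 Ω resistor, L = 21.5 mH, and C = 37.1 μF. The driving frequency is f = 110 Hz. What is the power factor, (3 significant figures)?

0.957

ω = 2πf = 691.2 rad/s
X_L = ωL = 14.9 Ω
X_C = 1/(ωC) = 39.0 Ω
Parallel: admittances add. Y = 1/R + 1/(jωL) + jωC
Y = (0.137 − j0.0417) S
|Y| = 0.143 S → |Z| = 1/|Y| = 6.98 Ω, ∠Z = −∠Y = 16.9°
cos φ = cos(16.9°) = 0.957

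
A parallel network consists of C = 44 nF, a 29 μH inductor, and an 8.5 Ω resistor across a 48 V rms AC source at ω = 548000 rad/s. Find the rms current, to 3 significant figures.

5.95 A

X_L = ωL = 15.9 Ω
X_C = 1/(ωC) = 41.5 Ω
Parallel: admittances add. Y = 1/R + 1/(jωL) + jωC
Y = (0.118 − j0.0388) S
|Y| = 0.124 S → |Z| = 1/|Y| = 8.07 Ω, ∠Z = −∠Y = 18.3°
I = V/|Z| = 48/8.07 = 5.95 A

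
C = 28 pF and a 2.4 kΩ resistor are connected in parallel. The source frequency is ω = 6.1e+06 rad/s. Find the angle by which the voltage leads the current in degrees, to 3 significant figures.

X_C = 1/(ωC) = 5850 Ω
Parallel: admittances add. Y = 1/R + jωC
Y = (0.000417 + j0.000171) S
|Y| = 0.000450 S → |Z| = 1/|Y| = 2220 Ω, ∠Z = −∠Y = -22.3°

-22.3°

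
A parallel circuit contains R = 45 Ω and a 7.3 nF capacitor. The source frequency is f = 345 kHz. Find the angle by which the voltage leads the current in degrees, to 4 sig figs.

-35.45°

ω = 2πf = 2.168e+06 rad/s
X_C = 1/(ωC) = 63.19 Ω
Parallel: admittances add. Y = 1/R + jωC
Y = (0.02222 + j0.01582) S
|Y| = 0.02728 S → |Z| = 1/|Y| = 36.66 Ω, ∠Z = −∠Y = -35.45°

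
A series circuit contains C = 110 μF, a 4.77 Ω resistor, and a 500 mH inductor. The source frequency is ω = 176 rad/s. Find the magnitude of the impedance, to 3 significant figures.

X_L = ωL = 88.0 Ω
X_C = 1/(ωC) = 51.7 Ω
Net reactance X = X_L − X_C = 36.3 Ω
Z = 4.77 + j36.3 Ω
|Z| = √(4.77² + 36.3²) = 36.7 Ω

36.7 Ω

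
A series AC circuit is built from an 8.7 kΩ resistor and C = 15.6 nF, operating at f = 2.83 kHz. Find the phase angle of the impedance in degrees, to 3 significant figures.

ω = 2πf = 17780 rad/s
X_C = 1/(ωC) = 3610 Ω
Z = 8700 − j3610 Ω
|Z| = √(8700² + 3610²) = 9420 Ω
∠Z = arctan(-3610/8700) = -22.5°

-22.5°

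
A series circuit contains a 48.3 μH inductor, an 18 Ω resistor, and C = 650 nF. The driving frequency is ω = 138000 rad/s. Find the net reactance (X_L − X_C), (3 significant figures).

X_L = ωL = 6.67 Ω
X_C = 1/(ωC) = 11.1 Ω
X = 6.67 − 11.1 = -4.48 Ω

-4.48 Ω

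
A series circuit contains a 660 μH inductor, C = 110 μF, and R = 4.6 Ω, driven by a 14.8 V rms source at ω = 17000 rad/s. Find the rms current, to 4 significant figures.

X_L = ωL = 11.22 Ω
X_C = 1/(ωC) = 0.5348 Ω
Net reactance X = X_L − X_C = 10.69 Ω
Z = 4.600 + j10.69 Ω
|Z| = √(4.600² + 10.69²) = 11.63 Ω
I = V/|Z| = 14.8/11.63 = 1.272 A

1.272 A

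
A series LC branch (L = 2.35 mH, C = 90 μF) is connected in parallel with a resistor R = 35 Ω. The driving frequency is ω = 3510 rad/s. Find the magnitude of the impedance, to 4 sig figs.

5.030 Ω

X_L = ωL = 8.248 Ω
X_C = 1/(ωC) = 3.166 Ω
Branch 1: Z₁ = R = 35.00 Ω
Branch 2 (series LC): Z₂ = j(X_L − X_C) = j5.083 Ω
Parallel: Z = Z₁Z₂/(Z₁+Z₂), |Z| = 5.030 Ω, ∠Z = 81.74°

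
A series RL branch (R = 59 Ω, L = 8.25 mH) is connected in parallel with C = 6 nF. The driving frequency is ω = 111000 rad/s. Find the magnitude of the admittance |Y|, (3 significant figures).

X_L = ωL = 916 Ω
X_C = 1/(ωC) = 1500 Ω
Branch 1 (R+jX_L): Z₁ = 59.0 + j916 Ω, |Z₁| = 918 Ω
Branch 2 (−jX_C): Z₂ = −j1500 Ω
Parallel: Z = Z₁Z₂/(Z₁+Z₂), |Z| = 2340 Ω, ∠Z = 80.6°
|Y| = 1/|Z| = 427 μS

427 μS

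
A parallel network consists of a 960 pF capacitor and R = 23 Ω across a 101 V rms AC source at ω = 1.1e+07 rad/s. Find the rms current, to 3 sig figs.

X_C = 1/(ωC) = 94.7 Ω
Parallel: admittances add. Y = 1/R + jωC
Y = (0.0435 + j0.0106) S
|Y| = 0.0447 S → |Z| = 1/|Y| = 22.4 Ω, ∠Z = −∠Y = -13.7°
I = V/|Z| = 101/22.4 = 4.52 A

4.52 A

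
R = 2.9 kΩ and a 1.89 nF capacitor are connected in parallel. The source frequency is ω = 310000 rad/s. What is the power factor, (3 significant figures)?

0.507

X_C = 1/(ωC) = 1710 Ω
Parallel: admittances add. Y = 1/R + jωC
Y = (0.000345 + j0.000586) S
|Y| = 0.000680 S → |Z| = 1/|Y| = 1470 Ω, ∠Z = −∠Y = -59.5°
cos φ = cos(-59.5°) = 0.507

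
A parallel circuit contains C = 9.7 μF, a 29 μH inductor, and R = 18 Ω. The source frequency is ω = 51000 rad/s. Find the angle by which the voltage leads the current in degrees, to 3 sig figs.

73.0°

X_L = ωL = 1.48 Ω
X_C = 1/(ωC) = 2.02 Ω
Parallel: admittances add. Y = 1/R + 1/(jωL) + jωC
Y = (0.0556 − j0.181) S
|Y| = 0.190 S → |Z| = 1/|Y| = 5.27 Ω, ∠Z = −∠Y = 73.0°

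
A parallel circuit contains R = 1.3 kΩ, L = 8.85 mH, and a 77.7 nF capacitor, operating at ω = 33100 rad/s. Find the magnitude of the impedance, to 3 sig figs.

X_L = ωL = 293 Ω
X_C = 1/(ωC) = 389 Ω
Parallel: admittances add. Y = 1/R + 1/(jωL) + jωC
Y = (0.000769 − j0.000842) S
|Y| = 0.00114 S → |Z| = 1/|Y| = 877 Ω, ∠Z = −∠Y = 47.6°

877 Ω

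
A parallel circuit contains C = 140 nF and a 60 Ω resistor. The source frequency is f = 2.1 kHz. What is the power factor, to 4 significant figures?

ω = 2πf = 13190 rad/s
X_C = 1/(ωC) = 541.3 Ω
Parallel: admittances add. Y = 1/R + jωC
Y = (0.01667 + j0.001847) S
|Y| = 0.01677 S → |Z| = 1/|Y| = 59.63 Ω, ∠Z = −∠Y = -6.325°
cos φ = cos(-6.325°) = 0.9939

0.9939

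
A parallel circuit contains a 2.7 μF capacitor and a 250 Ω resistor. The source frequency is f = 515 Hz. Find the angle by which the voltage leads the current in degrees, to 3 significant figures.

ω = 2πf = 3236 rad/s
X_C = 1/(ωC) = 114 Ω
Parallel: admittances add. Y = 1/R + jωC
Y = (0.00400 + j0.00874) S
|Y| = 0.00961 S → |Z| = 1/|Y| = 104 Ω, ∠Z = −∠Y = -65.4°

-65.4°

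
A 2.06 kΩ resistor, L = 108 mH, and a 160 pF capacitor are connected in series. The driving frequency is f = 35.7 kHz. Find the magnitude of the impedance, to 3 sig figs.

ω = 2πf = 224300 rad/s
X_L = ωL = 24200 Ω
X_C = 1/(ωC) = 27900 Ω
Net reactance X = X_L − X_C = -3640 Ω
Z = 2060 − j3640 Ω
|Z| = √(2060² + 3640²) = 4180 Ω

4180 Ω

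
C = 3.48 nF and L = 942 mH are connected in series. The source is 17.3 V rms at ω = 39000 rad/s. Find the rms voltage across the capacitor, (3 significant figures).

4.34 V

X_L = ωL = 36700 Ω
X_C = 1/(ωC) = 7370 Ω
Net reactance X = X_L − X_C = 29400 Ω
Z = j29400 Ω
|Z| = √(0² + 29400²) = 29400 Ω
I = V/|Z| = 589 μA
V_C = I·|Z_C| = 0.000589 × 7370 = 4.34 V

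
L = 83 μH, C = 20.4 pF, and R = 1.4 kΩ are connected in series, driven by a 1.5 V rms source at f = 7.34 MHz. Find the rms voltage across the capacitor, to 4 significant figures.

0.5144 V

ω = 2πf = 4.612e+07 rad/s
X_L = ωL = 3828 Ω
X_C = 1/(ωC) = 1063 Ω
Net reactance X = X_L − X_C = 2765 Ω
Z = 1400 + j2765 Ω
|Z| = √(1400² + 2765²) = 3099 Ω
I = V/|Z| = 484.0 μA
V_C = I·|Z_C| = 0.0004840 × 1063 = 0.5144 V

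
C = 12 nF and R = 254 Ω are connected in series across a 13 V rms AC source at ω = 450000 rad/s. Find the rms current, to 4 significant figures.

41.36 mA

X_C = 1/(ωC) = 185.2 Ω
Z = 254.0 − j185.2 Ω
|Z| = √(254.0² + 185.2²) = 314.3 Ω
I = V/|Z| = 13/314.3 = 41.36 mA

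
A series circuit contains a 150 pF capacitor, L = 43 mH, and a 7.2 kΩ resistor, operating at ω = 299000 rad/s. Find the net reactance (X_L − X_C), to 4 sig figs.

-9440 Ω

X_L = ωL = 12860 Ω
X_C = 1/(ωC) = 22300 Ω
X = 12860 − 22300 = -9440 Ω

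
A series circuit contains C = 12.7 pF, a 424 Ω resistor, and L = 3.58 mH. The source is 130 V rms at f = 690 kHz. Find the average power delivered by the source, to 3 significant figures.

ω = 2πf = 4.335e+06 rad/s
X_L = ωL = 15500 Ω
X_C = 1/(ωC) = 18200 Ω
Net reactance X = X_L − X_C = -2640 Ω
Z = 424 − j2640 Ω
|Z| = √(424² + 2640²) = 2680 Ω
∠Z = arctan(-2640/424) = -80.9°
I = V/|Z| = 48.6 mA
P = VI cos φ = 130 × 0.0486 × cos(-80.9°) = 1.00 W

1.00 W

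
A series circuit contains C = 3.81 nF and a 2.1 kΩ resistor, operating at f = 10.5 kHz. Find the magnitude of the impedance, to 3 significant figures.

ω = 2πf = 65970 rad/s
X_C = 1/(ωC) = 3980 Ω
Z = 2100 − j3980 Ω
|Z| = √(2100² + 3980²) = 4500 Ω

4500 Ω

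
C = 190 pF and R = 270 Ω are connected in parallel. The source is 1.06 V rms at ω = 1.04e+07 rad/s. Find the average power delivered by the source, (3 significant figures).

X_C = 1/(ωC) = 506 Ω
Parallel: admittances add. Y = 1/R + jωC
Y = (0.00370 + j0.00198) S
|Y| = 0.00420 S → |Z| = 1/|Y| = 238 Ω, ∠Z = −∠Y = -28.1°
I = V/|Z| = 4.45 mA
P = VI cos φ = 1.06 × 0.00445 × cos(-28.1°) = 4.16 mW

4.16 mW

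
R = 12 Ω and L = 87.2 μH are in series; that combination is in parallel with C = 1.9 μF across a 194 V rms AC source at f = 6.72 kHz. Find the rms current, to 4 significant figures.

18.44 A

ω = 2πf = 42220 rad/s
X_L = ωL = 3.682 Ω
X_C = 1/(ωC) = 12.47 Ω
Branch 1 (R+jX_L): Z₁ = 12.00 + j3.682 Ω, |Z₁| = 12.55 Ω
Branch 2 (−jX_C): Z₂ = −j12.47 Ω
Parallel: Z = Z₁Z₂/(Z₁+Z₂), |Z| = 10.52 Ω, ∠Z = -36.74°
I = V/|Z| = 194/10.52 = 18.44 A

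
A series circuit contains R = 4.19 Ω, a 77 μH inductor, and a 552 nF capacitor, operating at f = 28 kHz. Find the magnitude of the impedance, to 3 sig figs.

5.30 Ω

ω = 2πf = 175900 rad/s
X_L = ωL = 13.5 Ω
X_C = 1/(ωC) = 10.3 Ω
Net reactance X = X_L − X_C = 3.25 Ω
Z = 4.19 + j3.25 Ω
|Z| = √(4.19² + 3.25²) = 5.30 Ω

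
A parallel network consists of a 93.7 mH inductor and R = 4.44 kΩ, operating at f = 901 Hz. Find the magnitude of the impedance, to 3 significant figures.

ω = 2πf = 5661 rad/s
X_L = ωL = 530 Ω
Parallel: admittances add. Y = 1/R + 1/(jωL)
Y = (0.000225 − j0.00189) S
|Y| = 0.00190 S → |Z| = 1/|Y| = 527 Ω, ∠Z = −∠Y = 83.2°

527 Ω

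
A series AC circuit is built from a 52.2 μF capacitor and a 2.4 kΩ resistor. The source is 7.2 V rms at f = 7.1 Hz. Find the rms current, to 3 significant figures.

2.95 mA

ω = 2πf = 44.61 rad/s
X_C = 1/(ωC) = 429 Ω
Z = 2400 − j429 Ω
|Z| = √(2400² + 429²) = 2440 Ω
I = V/|Z| = 7.2/2440 = 2.95 mA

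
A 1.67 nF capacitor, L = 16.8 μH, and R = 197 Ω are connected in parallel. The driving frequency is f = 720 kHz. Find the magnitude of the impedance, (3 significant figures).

ω = 2πf = 4.524e+06 rad/s
X_L = ωL = 76.0 Ω
X_C = 1/(ωC) = 132 Ω
Parallel: admittances add. Y = 1/R + 1/(jωL) + jωC
Y = (0.00508 − j0.00560) S
|Y| = 0.00756 S → |Z| = 1/|Y| = 132 Ω, ∠Z = −∠Y = 47.8°

132 Ω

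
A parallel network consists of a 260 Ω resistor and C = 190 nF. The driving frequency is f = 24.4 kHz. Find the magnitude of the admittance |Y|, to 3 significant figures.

ω = 2πf = 153300 rad/s
X_C = 1/(ωC) = 34.3 Ω
Parallel: admittances add. Y = 1/R + jωC
Y = (0.00385 + j0.0291) S
|Y| = 0.0294 S → |Z| = 1/|Y| = 34.0 Ω, ∠Z = −∠Y = -82.5°

29.4 mS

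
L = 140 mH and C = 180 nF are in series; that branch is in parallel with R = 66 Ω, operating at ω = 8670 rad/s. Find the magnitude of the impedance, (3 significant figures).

65.6 Ω

X_L = ωL = 1210 Ω
X_C = 1/(ωC) = 641 Ω
Branch 1: Z₁ = R = 66.0 Ω
Branch 2 (series LC): Z₂ = j(X_L − X_C) = j573 Ω
Parallel: Z = Z₁Z₂/(Z₁+Z₂), |Z| = 65.6 Ω, ∠Z = 6.57°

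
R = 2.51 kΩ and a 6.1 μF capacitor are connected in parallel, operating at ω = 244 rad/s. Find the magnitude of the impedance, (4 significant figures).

X_C = 1/(ωC) = 671.9 Ω
Parallel: admittances add. Y = 1/R + jωC
Y = (0.0003984 + j0.001488) S
|Y| = 0.001541 S → |Z| = 1/|Y| = 649.0 Ω, ∠Z = −∠Y = -75.01°

649.0 Ω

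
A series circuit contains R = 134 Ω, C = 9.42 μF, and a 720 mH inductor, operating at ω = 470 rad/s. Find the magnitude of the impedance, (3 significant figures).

X_L = ωL = 338 Ω
X_C = 1/(ωC) = 226 Ω
Net reactance X = X_L − X_C = 113 Ω
Z = 134 + j113 Ω
|Z| = √(134² + 113²) = 175 Ω

175 Ω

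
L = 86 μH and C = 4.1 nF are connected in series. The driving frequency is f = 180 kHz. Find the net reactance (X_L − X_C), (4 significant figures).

ω = 2πf = 1.131e+06 rad/s
X_L = ωL = 97.26 Ω
X_C = 1/(ωC) = 215.7 Ω
X = 97.26 − 215.7 = -118.4 Ω

-118.4 Ω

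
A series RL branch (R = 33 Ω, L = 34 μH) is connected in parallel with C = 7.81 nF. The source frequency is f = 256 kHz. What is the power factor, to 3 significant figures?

ω = 2πf = 1.608e+06 rad/s
X_L = ωL = 54.7 Ω
X_C = 1/(ωC) = 79.6 Ω
Branch 1 (R+jX_L): Z₁ = 33.0 + j54.7 Ω, |Z₁| = 63.9 Ω
Branch 2 (−jX_C): Z₂ = −j79.6 Ω
Parallel: Z = Z₁Z₂/(Z₁+Z₂), |Z| = 123 Ω, ∠Z = 5.94°
cos φ = cos(5.94°) = 0.995

0.995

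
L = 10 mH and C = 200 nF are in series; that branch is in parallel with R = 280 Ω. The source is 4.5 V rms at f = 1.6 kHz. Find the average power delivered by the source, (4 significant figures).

ω = 2πf = 10050 rad/s
X_L = ωL = 100.5 Ω
X_C = 1/(ωC) = 497.4 Ω
Branch 1: Z₁ = R = 280.0 Ω
Branch 2 (series LC): Z₂ = j(X_L − X_C) = −j396.8 Ω
Parallel: Z = Z₁Z₂/(Z₁+Z₂), |Z| = 228.8 Ω, ∠Z = -35.21°
I = V/|Z| = 19.67 mA
P = VI cos φ = 4.5 × 0.01967 × cos(-35.21°) = 72.32 mW

72.32 mW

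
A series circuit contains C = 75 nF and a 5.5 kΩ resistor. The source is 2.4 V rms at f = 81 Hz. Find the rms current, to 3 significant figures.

89.7 μA

ω = 2πf = 508.9 rad/s
X_C = 1/(ωC) = 26200 Ω
Z = 5500 − j26200 Ω
|Z| = √(5500² + 26200²) = 26800 Ω
I = V/|Z| = 2.4/26800 = 89.7 μA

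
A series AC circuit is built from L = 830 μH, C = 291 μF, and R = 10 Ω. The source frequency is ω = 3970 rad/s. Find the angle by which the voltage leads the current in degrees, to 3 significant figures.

13.7°

X_L = ωL = 3.30 Ω
X_C = 1/(ωC) = 0.866 Ω
Net reactance X = X_L − X_C = 2.43 Ω
Z = 10.0 + j2.43 Ω
|Z| = √(10.0² + 2.43²) = 10.3 Ω
∠Z = arctan(2.43/10.0) = 13.7°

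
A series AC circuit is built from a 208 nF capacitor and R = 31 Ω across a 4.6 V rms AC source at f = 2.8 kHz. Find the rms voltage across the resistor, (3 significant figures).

0.518 V

ω = 2πf = 17590 rad/s
X_C = 1/(ωC) = 273 Ω
Z = 31.0 − j273 Ω
|Z| = √(31.0² + 273²) = 275 Ω
I = V/|Z| = 16.7 mA
V_R = I·|Z_R| = 0.0167 × 31.0 = 0.518 V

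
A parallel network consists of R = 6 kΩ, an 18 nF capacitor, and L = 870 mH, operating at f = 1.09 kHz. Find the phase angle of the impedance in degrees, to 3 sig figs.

15.0°

ω = 2πf = 6849 rad/s
X_L = ωL = 5960 Ω
X_C = 1/(ωC) = 8110 Ω
Parallel: admittances add. Y = 1/R + 1/(jωL) + jωC
Y = (0.000167 − j4.46e-05) S
|Y| = 0.000173 S → |Z| = 1/|Y| = 5800 Ω, ∠Z = −∠Y = 15.0°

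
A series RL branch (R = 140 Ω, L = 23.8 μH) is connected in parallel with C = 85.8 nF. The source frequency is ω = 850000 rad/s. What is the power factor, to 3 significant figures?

0.0968

X_L = ωL = 20.2 Ω
X_C = 1/(ωC) = 13.7 Ω
Branch 1 (R+jX_L): Z₁ = 140 + j20.2 Ω, |Z₁| = 141 Ω
Branch 2 (−jX_C): Z₂ = −j13.7 Ω
Parallel: Z = Z₁Z₂/(Z₁+Z₂), |Z| = 13.8 Ω, ∠Z = -84.4°
cos φ = cos(-84.4°) = 0.0968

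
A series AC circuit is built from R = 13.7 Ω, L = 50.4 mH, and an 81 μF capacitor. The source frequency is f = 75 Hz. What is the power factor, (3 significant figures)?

0.984

ω = 2πf = 471.2 rad/s
X_L = ωL = 23.8 Ω
X_C = 1/(ωC) = 26.2 Ω
Net reactance X = X_L − X_C = -2.45 Ω
Z = 13.7 − j2.45 Ω
|Z| = √(13.7² + 2.45²) = 13.9 Ω
∠Z = arctan(-2.45/13.7) = -10.1°
cos φ = cos(-10.1°) = 0.984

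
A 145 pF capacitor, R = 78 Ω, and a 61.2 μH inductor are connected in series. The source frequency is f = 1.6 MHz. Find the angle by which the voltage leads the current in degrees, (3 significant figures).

-42.2°

ω = 2πf = 1.005e+07 rad/s
X_L = ωL = 615 Ω
X_C = 1/(ωC) = 686 Ω
Net reactance X = X_L − X_C = -70.8 Ω
Z = 78.0 − j70.8 Ω
|Z| = √(78.0² + 70.8²) = 105 Ω
∠Z = arctan(-70.8/78.0) = -42.2°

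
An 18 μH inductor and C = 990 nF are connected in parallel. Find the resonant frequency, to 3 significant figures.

ω₀ = 1/√(LC) = 1/√(1.8e-05 × 9.9e-07) = 236900 rad/s
f₀ = ω₀/(2π) = 37.7 kHz

37.7 kHz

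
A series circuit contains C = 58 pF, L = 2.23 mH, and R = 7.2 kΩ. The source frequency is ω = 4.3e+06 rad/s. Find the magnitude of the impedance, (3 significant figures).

9110 Ω

X_L = ωL = 9590 Ω
X_C = 1/(ωC) = 4010 Ω
Net reactance X = X_L − X_C = 5580 Ω
Z = 7200 + j5580 Ω
|Z| = √(7200² + 5580²) = 9110 Ω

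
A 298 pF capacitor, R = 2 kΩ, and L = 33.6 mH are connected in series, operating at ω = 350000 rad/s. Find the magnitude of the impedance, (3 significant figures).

X_L = ωL = 11800 Ω
X_C = 1/(ωC) = 9590 Ω
Net reactance X = X_L − X_C = 2170 Ω
Z = 2000 + j2170 Ω
|Z| = √(2000² + 2170²) = 2950 Ω

2950 Ω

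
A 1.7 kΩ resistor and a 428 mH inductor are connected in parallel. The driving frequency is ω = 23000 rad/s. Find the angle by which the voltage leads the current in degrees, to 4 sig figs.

X_L = ωL = 9844 Ω
Parallel: admittances add. Y = 1/R + 1/(jωL)
Y = (0.0005882 − j0.0001016) S
|Y| = 0.0005969 S → |Z| = 1/|Y| = 1675 Ω, ∠Z = −∠Y = 9.798°

9.798°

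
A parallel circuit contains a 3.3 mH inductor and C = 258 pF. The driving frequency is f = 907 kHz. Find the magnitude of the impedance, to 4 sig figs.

ω = 2πf = 5.699e+06 rad/s
X_L = ωL = 18810 Ω
X_C = 1/(ωC) = 680.1 Ω
Parallel: admittances add. Y = 1/(jωL) + jωC
Y = (0 + j0.001417) S
|Y| = 0.001417 S → |Z| = 1/|Y| = 705.7 Ω, ∠Z = −∠Y = -90.00°

705.7 Ω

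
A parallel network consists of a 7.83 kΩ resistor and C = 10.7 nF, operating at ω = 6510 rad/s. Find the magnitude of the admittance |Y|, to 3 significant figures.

145 μS

X_C = 1/(ωC) = 14400 Ω
Parallel: admittances add. Y = 1/R + jωC
Y = (0.000128 + j6.97e-05) S
|Y| = 0.000145 S → |Z| = 1/|Y| = 6870 Ω, ∠Z = −∠Y = -28.6°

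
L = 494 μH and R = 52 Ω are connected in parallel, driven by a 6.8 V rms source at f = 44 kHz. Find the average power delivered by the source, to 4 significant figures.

ω = 2πf = 276500 rad/s
X_L = ωL = 136.6 Ω
Parallel: admittances add. Y = 1/R + 1/(jωL)
Y = (0.01923 − j0.007322) S
|Y| = 0.02058 S → |Z| = 1/|Y| = 48.60 Ω, ∠Z = −∠Y = 20.84°
I = V/|Z| = 139.9 mA
P = VI cos φ = 6.8 × 0.1399 × cos(20.84°) = 889.2 mW

889.2 mW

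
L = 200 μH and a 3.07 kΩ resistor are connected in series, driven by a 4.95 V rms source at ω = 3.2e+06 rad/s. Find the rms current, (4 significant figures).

X_L = ωL = 640.0 Ω
Z = 3070 + j640.0 Ω
|Z| = √(3070² + 640.0²) = 3136 Ω
I = V/|Z| = 4.95/3136 = 1.578 mA

1.578 mA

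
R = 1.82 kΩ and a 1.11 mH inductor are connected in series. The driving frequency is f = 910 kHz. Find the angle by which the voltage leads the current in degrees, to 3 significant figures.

74.0°

ω = 2πf = 5.718e+06 rad/s
X_L = ωL = 6350 Ω
Z = 1820 + j6350 Ω
|Z| = √(1820² + 6350²) = 6600 Ω
∠Z = arctan(6350/1820) = 74.0°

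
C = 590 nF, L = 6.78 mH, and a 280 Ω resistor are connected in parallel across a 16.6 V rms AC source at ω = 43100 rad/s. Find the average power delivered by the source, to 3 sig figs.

X_L = ωL = 292 Ω
X_C = 1/(ωC) = 39.3 Ω
Parallel: admittances add. Y = 1/R + 1/(jωL) + jωC
Y = (0.00357 + j0.0220) S
|Y| = 0.0223 S → |Z| = 1/|Y| = 44.9 Ω, ∠Z = −∠Y = -80.8°
I = V/|Z| = 370 mA
P = VI cos φ = 16.6 × 0.370 × cos(-80.8°) = 984 mW

984 mW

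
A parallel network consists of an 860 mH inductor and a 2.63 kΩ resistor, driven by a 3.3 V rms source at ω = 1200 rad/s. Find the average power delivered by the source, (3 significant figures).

X_L = ωL = 1030 Ω
Parallel: admittances add. Y = 1/R + 1/(jωL)
Y = (0.000380 − j0.000969) S
|Y| = 0.00104 S → |Z| = 1/|Y| = 961 Ω, ∠Z = −∠Y = 68.6°
I = V/|Z| = 3.44 mA
P = VI cos φ = 3.3 × 0.00344 × cos(68.6°) = 4.14 mW

4.14 mW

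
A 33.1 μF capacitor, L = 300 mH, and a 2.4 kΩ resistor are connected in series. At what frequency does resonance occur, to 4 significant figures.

50.51 Hz

ω₀ = 1/√(LC) = 1/√(0.3 × 3.31e-05) = 317.3 rad/s
f₀ = ω₀/(2π) = 50.51 Hz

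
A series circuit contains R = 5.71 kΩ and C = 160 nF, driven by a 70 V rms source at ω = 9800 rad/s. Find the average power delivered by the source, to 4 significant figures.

847.6 mW

X_C = 1/(ωC) = 637.8 Ω
Z = 5710 − j637.8 Ω
|Z| = √(5710² + 637.8²) = 5746 Ω
∠Z = arctan(-637.8/5710) = -6.373°
I = V/|Z| = 12.18 mA
P = VI cos φ = 70 × 0.01218 × cos(-6.373°) = 847.6 mW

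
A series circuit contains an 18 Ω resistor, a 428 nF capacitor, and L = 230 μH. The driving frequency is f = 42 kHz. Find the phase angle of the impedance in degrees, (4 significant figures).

70.85°

ω = 2πf = 263900 rad/s
X_L = ωL = 60.70 Ω
X_C = 1/(ωC) = 8.854 Ω
Net reactance X = X_L − X_C = 51.84 Ω
Z = 18.00 + j51.84 Ω
|Z| = √(18.00² + 51.84²) = 54.88 Ω
∠Z = arctan(51.84/18.00) = 70.85°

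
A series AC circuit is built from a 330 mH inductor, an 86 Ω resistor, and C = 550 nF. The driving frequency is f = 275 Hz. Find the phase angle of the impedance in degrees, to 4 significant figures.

ω = 2πf = 1728 rad/s
X_L = ωL = 570.2 Ω
X_C = 1/(ωC) = 1052 Ω
Net reactance X = X_L − X_C = -482.1 Ω
Z = 86.00 − j482.1 Ω
|Z| = √(86.00² + 482.1²) = 489.7 Ω
∠Z = arctan(-482.1/86.00) = -79.88°

-79.88°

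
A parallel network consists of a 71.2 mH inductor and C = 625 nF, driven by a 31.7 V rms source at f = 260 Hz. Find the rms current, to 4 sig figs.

ω = 2πf = 1634 rad/s
X_L = ωL = 116.3 Ω
X_C = 1/(ωC) = 979.4 Ω
Parallel: admittances add. Y = 1/(jωL) + jωC
Y = (0 − j0.007576) S
|Y| = 0.007576 S → |Z| = 1/|Y| = 132.0 Ω, ∠Z = −∠Y = 90.00°
I = V/|Z| = 31.7/132.0 = 240.2 mA

240.2 mA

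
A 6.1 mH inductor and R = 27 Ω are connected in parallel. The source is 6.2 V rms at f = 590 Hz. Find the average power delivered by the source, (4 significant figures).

1.424 W

ω = 2πf = 3707 rad/s
X_L = ωL = 22.61 Ω
Parallel: admittances add. Y = 1/R + 1/(jωL)
Y = (0.03704 − j0.04422) S
|Y| = 0.05768 S → |Z| = 1/|Y| = 17.34 Ω, ∠Z = −∠Y = 50.05°
I = V/|Z| = 357.6 mA
P = VI cos φ = 6.2 × 0.3576 × cos(50.05°) = 1.424 W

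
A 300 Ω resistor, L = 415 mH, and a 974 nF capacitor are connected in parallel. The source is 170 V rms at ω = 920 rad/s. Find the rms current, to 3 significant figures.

638 mA

X_L = ωL = 382 Ω
X_C = 1/(ωC) = 1120 Ω
Parallel: admittances add. Y = 1/R + 1/(jωL) + jωC
Y = (0.00333 − j0.00172) S
|Y| = 0.00375 S → |Z| = 1/|Y| = 266 Ω, ∠Z = −∠Y = 27.3°
I = V/|Z| = 170/266 = 638 mA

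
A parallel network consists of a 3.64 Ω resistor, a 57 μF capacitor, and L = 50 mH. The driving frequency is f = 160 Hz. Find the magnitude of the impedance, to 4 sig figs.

3.607 Ω

ω = 2πf = 1005 rad/s
X_L = ωL = 50.27 Ω
X_C = 1/(ωC) = 17.45 Ω
Parallel: admittances add. Y = 1/R + 1/(jωL) + jωC
Y = (0.2747 + j0.03741) S
|Y| = 0.2773 S → |Z| = 1/|Y| = 3.607 Ω, ∠Z = −∠Y = -7.754°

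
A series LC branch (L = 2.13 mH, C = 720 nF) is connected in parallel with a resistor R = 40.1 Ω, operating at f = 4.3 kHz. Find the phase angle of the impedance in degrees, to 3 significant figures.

ω = 2πf = 27020 rad/s
X_L = ωL = 57.5 Ω
X_C = 1/(ωC) = 51.4 Ω
Branch 1: Z₁ = R = 40.1 Ω
Branch 2 (series LC): Z₂ = j(X_L − X_C) = j6.14 Ω
Parallel: Z = Z₁Z₂/(Z₁+Z₂), |Z| = 6.07 Ω, ∠Z = 81.3°

81.3°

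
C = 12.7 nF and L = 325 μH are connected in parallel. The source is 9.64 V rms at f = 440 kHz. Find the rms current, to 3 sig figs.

ω = 2πf = 2.765e+06 rad/s
X_L = ωL = 898 Ω
X_C = 1/(ωC) = 28.5 Ω
Parallel: admittances add. Y = 1/(jωL) + jωC
Y = (0 + j0.0340) S
|Y| = 0.0340 S → |Z| = 1/|Y| = 29.4 Ω, ∠Z = −∠Y = -90.0°
I = V/|Z| = 9.64/29.4 = 328 mA

328 mA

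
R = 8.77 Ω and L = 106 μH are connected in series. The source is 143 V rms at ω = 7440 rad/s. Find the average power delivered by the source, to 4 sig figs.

X_L = ωL = 0.7886 Ω
Z = 8.770 + j0.7886 Ω
|Z| = √(8.770² + 0.7886²) = 8.805 Ω
∠Z = arctan(0.7886/8.770) = 5.138°
I = V/|Z| = 16.24 A
P = VI cos φ = 143 × 16.24 × cos(5.138°) = 2.313 kW

2.313 kW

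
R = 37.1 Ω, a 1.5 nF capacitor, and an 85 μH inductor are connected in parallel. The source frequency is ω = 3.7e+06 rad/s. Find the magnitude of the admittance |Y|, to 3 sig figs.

X_L = ωL = 314 Ω
X_C = 1/(ωC) = 180 Ω
Parallel: admittances add. Y = 1/R + 1/(jωL) + jωC
Y = (0.0270 + j0.00237) S
|Y| = 0.0271 S → |Z| = 1/|Y| = 37.0 Ω, ∠Z = −∠Y = -5.03°

27.1 mS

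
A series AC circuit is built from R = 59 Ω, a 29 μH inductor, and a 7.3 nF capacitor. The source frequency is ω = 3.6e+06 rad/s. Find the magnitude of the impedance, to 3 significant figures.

88.8 Ω

X_L = ωL = 104 Ω
X_C = 1/(ωC) = 38.1 Ω
Net reactance X = X_L − X_C = 66.3 Ω
Z = 59.0 + j66.3 Ω
|Z| = √(59.0² + 66.3²) = 88.8 Ω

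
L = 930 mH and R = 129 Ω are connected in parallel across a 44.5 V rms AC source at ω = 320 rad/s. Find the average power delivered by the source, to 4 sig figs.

X_L = ωL = 297.6 Ω
Parallel: admittances add. Y = 1/R + 1/(jωL)
Y = (0.007752 − j0.003360) S
|Y| = 0.008449 S → |Z| = 1/|Y| = 118.4 Ω, ∠Z = −∠Y = 23.44°
I = V/|Z| = 376.0 mA
P = VI cos φ = 44.5 × 0.3760 × cos(23.44°) = 15.35 W

15.35 W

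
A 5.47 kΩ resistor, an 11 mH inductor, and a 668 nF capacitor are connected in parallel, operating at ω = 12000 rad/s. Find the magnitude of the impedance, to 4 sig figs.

X_L = ωL = 132.0 Ω
X_C = 1/(ωC) = 124.8 Ω
Parallel: admittances add. Y = 1/R + 1/(jωL) + jωC
Y = (0.0001828 + j0.0004402) S
|Y| = 0.0004767 S → |Z| = 1/|Y| = 2098 Ω, ∠Z = −∠Y = -67.45°

2098 Ω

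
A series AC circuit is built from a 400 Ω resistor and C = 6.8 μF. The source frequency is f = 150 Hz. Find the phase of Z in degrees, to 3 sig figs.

ω = 2πf = 942.5 rad/s
X_C = 1/(ωC) = 156 Ω
Z = 400 − j156 Ω
|Z| = √(400² + 156²) = 429 Ω
∠Z = arctan(-156/400) = -21.3°

-21.3°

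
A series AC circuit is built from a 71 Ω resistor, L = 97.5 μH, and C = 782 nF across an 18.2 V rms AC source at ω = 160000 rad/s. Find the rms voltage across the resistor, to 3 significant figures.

X_L = ωL = 15.6 Ω
X_C = 1/(ωC) = 7.99 Ω
Net reactance X = X_L − X_C = 7.61 Ω
Z = 71.0 + j7.61 Ω
|Z| = √(71.0² + 7.61²) = 71.4 Ω
I = V/|Z| = 255 mA
V_R = I·|Z_R| = 0.255 × 71.0 = 18.1 V

18.1 V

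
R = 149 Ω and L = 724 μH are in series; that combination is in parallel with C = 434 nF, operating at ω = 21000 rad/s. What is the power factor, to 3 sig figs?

X_L = ωL = 15.2 Ω
X_C = 1/(ωC) = 110 Ω
Branch 1 (R+jX_L): Z₁ = 149 + j15.2 Ω, |Z₁| = 150 Ω
Branch 2 (−jX_C): Z₂ = −j110 Ω
Parallel: Z = Z₁Z₂/(Z₁+Z₂), |Z| = 93.1 Ω, ∠Z = -51.8°
cos φ = cos(-51.8°) = 0.619

0.619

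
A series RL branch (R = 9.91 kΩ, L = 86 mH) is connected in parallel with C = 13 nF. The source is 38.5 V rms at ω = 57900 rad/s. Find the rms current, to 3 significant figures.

X_L = ωL = 4980 Ω
X_C = 1/(ωC) = 1330 Ω
Branch 1 (R+jX_L): Z₁ = 9910 + j4980 Ω, |Z₁| = 11100 Ω
Branch 2 (−jX_C): Z₂ = −j1330 Ω
Parallel: Z = Z₁Z₂/(Z₁+Z₂), |Z| = 1400 Ω, ∠Z = -83.5°
I = V/|Z| = 38.5/1400 = 27.6 mA

27.6 mA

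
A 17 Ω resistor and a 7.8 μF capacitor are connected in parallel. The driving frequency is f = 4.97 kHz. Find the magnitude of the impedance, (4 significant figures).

3.991 Ω

ω = 2πf = 31230 rad/s
X_C = 1/(ωC) = 4.106 Ω
Parallel: admittances add. Y = 1/R + jωC
Y = (0.05882 + j0.2436) S
|Y| = 0.2506 S → |Z| = 1/|Y| = 3.991 Ω, ∠Z = −∠Y = -76.42°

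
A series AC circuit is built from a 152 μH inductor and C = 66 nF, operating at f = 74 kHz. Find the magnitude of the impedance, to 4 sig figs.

ω = 2πf = 465000 rad/s
X_L = ωL = 70.67 Ω
X_C = 1/(ωC) = 32.59 Ω
Net reactance X = X_L − X_C = 38.09 Ω
Z = j38.09 Ω
|Z| = √(0² + 38.09²) = 38.09 Ω

38.09 Ω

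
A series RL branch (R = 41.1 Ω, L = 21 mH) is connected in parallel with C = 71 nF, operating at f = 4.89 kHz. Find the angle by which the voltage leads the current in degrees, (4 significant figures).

ω = 2πf = 30720 rad/s
X_L = ωL = 645.2 Ω
X_C = 1/(ωC) = 458.4 Ω
Branch 1 (R+jX_L): Z₁ = 41.10 + j645.2 Ω, |Z₁| = 646.5 Ω
Branch 2 (−jX_C): Z₂ = −j458.4 Ω
Parallel: Z = Z₁Z₂/(Z₁+Z₂), |Z| = 1549 Ω, ∠Z = -81.24°

-81.24°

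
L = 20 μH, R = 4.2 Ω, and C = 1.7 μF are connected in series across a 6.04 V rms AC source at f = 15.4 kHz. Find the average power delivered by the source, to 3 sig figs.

ω = 2πf = 96760 rad/s
X_L = ωL = 1.94 Ω
X_C = 1/(ωC) = 6.08 Ω
Net reactance X = X_L − X_C = -4.14 Ω
Z = 4.20 − j4.14 Ω
|Z| = √(4.20² + 4.14²) = 5.90 Ω
∠Z = arctan(-4.14/4.20) = -44.6°
I = V/|Z| = 1.02 A
P = VI cos φ = 6.04 × 1.02 × cos(-44.6°) = 4.40 W

4.40 W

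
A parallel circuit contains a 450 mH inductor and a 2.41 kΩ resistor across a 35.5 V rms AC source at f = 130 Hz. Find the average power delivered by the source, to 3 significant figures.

523 mW

ω = 2πf = 816.8 rad/s
X_L = ωL = 368 Ω
Parallel: admittances add. Y = 1/R + 1/(jωL)
Y = (0.000415 − j0.00272) S
|Y| = 0.00275 S → |Z| = 1/|Y| = 363 Ω, ∠Z = −∠Y = 81.3°
I = V/|Z| = 97.7 mA
P = VI cos φ = 35.5 × 0.0977 × cos(81.3°) = 523 mW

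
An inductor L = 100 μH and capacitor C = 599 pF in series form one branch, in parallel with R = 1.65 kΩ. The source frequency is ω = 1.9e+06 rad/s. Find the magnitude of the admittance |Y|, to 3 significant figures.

1.57 mS

X_L = ωL = 190 Ω
X_C = 1/(ωC) = 879 Ω
Branch 1: Z₁ = R = 1650 Ω
Branch 2 (series LC): Z₂ = j(X_L − X_C) = −j689 Ω
Parallel: Z = Z₁Z₂/(Z₁+Z₂), |Z| = 636 Ω, ∠Z = -67.3°
|Y| = 1/|Z| = 1.57 mS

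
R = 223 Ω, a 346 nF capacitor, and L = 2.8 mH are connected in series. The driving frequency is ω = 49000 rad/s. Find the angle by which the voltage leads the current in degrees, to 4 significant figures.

X_L = ωL = 137.2 Ω
X_C = 1/(ωC) = 58.98 Ω
Net reactance X = X_L − X_C = 78.22 Ω
Z = 223.0 + j78.22 Ω
|Z| = √(223.0² + 78.22²) = 236.3 Ω
∠Z = arctan(78.22/223.0) = 19.33°

19.33°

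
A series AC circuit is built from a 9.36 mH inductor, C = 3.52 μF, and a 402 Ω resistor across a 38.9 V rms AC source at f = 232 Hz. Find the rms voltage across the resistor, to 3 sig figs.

35.5 V

ω = 2πf = 1458 rad/s
X_L = ωL = 13.6 Ω
X_C = 1/(ωC) = 195 Ω
Net reactance X = X_L − X_C = -181 Ω
Z = 402 − j181 Ω
|Z| = √(402² + 181²) = 441 Ω
I = V/|Z| = 88.2 mA
V_R = I·|Z_R| = 0.0882 × 402 = 35.5 V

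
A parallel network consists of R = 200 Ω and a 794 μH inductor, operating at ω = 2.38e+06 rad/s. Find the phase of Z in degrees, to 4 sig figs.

X_L = ωL = 1890 Ω
Parallel: admittances add. Y = 1/R + 1/(jωL)
Y = (0.005000 − j0.0005292) S
|Y| = 0.005028 S → |Z| = 1/|Y| = 198.9 Ω, ∠Z = −∠Y = 6.041°

6.041°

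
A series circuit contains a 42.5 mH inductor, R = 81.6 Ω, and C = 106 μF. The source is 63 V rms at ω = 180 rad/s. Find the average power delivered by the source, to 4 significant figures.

37.39 W

X_L = ωL = 7.650 Ω
X_C = 1/(ωC) = 52.41 Ω
Net reactance X = X_L − X_C = -44.76 Ω
Z = 81.60 − j44.76 Ω
|Z| = √(81.60² + 44.76²) = 93.07 Ω
∠Z = arctan(-44.76/81.60) = -28.75°
I = V/|Z| = 676.9 mA
P = VI cos φ = 63 × 0.6769 × cos(-28.75°) = 37.39 W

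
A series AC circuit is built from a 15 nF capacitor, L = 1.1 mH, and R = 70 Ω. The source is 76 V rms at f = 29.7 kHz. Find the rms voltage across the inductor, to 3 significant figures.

ω = 2πf = 186600 rad/s
X_L = ωL = 205 Ω
X_C = 1/(ωC) = 357 Ω
Net reactance X = X_L − X_C = -152 Ω
Z = 70.0 − j152 Ω
|Z| = √(70.0² + 152²) = 167 Ω
I = V/|Z| = 454 mA
V_L = I·|Z_L| = 0.454 × 205 = 93.2 V

93.2 V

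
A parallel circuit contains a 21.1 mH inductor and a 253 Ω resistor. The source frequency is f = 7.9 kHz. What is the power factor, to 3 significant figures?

0.972

ω = 2πf = 49640 rad/s
X_L = ωL = 1050 Ω
Parallel: admittances add. Y = 1/R + 1/(jωL)
Y = (0.00395 − j0.000955) S
|Y| = 0.00407 S → |Z| = 1/|Y| = 246 Ω, ∠Z = −∠Y = 13.6°
cos φ = cos(13.6°) = 0.972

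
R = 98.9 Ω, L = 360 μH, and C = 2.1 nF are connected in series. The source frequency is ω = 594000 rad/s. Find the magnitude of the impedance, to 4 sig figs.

X_L = ωL = 213.8 Ω
X_C = 1/(ωC) = 801.7 Ω
Net reactance X = X_L − X_C = -587.8 Ω
Z = 98.90 − j587.8 Ω
|Z| = √(98.90² + 587.8²) = 596.1 Ω

596.1 Ω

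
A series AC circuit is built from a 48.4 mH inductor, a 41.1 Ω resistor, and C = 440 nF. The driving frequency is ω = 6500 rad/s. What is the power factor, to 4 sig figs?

X_L = ωL = 314.6 Ω
X_C = 1/(ωC) = 349.7 Ω
Net reactance X = X_L − X_C = -35.05 Ω
Z = 41.10 − j35.05 Ω
|Z| = √(41.10² + 35.05²) = 54.02 Ω
∠Z = arctan(-35.05/41.10) = -40.46°
cos φ = cos(-40.46°) = 0.7609

0.7609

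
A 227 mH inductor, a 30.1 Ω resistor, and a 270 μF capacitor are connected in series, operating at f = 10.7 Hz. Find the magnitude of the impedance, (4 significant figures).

49.92 Ω

ω = 2πf = 67.23 rad/s
X_L = ωL = 15.26 Ω
X_C = 1/(ωC) = 55.09 Ω
Net reactance X = X_L − X_C = -39.83 Ω
Z = 30.10 − j39.83 Ω
|Z| = √(30.10² + 39.83²) = 49.92 Ω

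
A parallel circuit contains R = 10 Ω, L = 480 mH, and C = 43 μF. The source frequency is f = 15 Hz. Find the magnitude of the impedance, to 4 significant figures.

ω = 2πf = 94.25 rad/s
X_L = ωL = 45.24 Ω
X_C = 1/(ωC) = 246.8 Ω
Parallel: admittances add. Y = 1/R + 1/(jωL) + jωC
Y = (0.1000 − j0.01805) S
|Y| = 0.1016 S → |Z| = 1/|Y| = 9.841 Ω, ∠Z = −∠Y = 10.23°

9.841 Ω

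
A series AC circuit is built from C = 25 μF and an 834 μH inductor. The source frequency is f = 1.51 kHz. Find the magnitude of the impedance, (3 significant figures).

ω = 2πf = 9488 rad/s
X_L = ωL = 7.91 Ω
X_C = 1/(ωC) = 4.22 Ω
Net reactance X = X_L − X_C = 3.70 Ω
Z = j3.70 Ω
|Z| = √(0² + 3.70²) = 3.70 Ω

3.70 Ω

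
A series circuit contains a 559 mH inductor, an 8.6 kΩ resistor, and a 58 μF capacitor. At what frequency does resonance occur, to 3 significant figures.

28.0 Hz

ω₀ = 1/√(LC) = 1/√(0.559 × 5.8e-05) = 175.6 rad/s
f₀ = ω₀/(2π) = 28.0 Hz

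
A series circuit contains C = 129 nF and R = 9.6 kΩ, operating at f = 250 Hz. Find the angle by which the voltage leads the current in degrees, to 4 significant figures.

ω = 2πf = 1571 rad/s
X_C = 1/(ωC) = 4935 Ω
Z = 9600 − j4935 Ω
|Z| = √(9600² + 4935²) = 10790 Ω
∠Z = arctan(-4935/9600) = -27.21°

-27.21°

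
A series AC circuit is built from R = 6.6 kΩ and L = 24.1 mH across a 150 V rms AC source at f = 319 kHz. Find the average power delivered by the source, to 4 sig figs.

ω = 2πf = 2.004e+06 rad/s
X_L = ωL = 48300 Ω
Z = 6600 + j48300 Ω
|Z| = √(6600² + 48300²) = 48750 Ω
∠Z = arctan(48300/6600) = 82.22°
I = V/|Z| = 3.077 mA
P = VI cos φ = 150 × 0.003077 × cos(82.22°) = 62.48 mW

62.48 mW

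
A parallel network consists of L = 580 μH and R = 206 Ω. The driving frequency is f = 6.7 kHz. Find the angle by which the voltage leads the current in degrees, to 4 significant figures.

ω = 2πf = 42100 rad/s
X_L = ωL = 24.42 Ω
Parallel: admittances add. Y = 1/R + 1/(jωL)
Y = (0.004854 − j0.04096) S
|Y| = 0.04124 S → |Z| = 1/|Y| = 24.25 Ω, ∠Z = −∠Y = 83.24°

83.24°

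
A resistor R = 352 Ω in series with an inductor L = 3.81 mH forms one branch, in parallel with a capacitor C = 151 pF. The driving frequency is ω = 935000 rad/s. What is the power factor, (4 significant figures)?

0.1969

X_L = ωL = 3562 Ω
X_C = 1/(ωC) = 7083 Ω
Branch 1 (R+jX_L): Z₁ = 352.0 + j3562 Ω, |Z₁| = 3580 Ω
Branch 2 (−jX_C): Z₂ = −j7083 Ω
Parallel: Z = Z₁Z₂/(Z₁+Z₂), |Z| = 7166 Ω, ∠Z = 78.65°
cos φ = cos(78.65°) = 0.1969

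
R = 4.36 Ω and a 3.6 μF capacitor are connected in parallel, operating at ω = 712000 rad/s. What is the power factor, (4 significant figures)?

0.08912

X_C = 1/(ωC) = 0.3901 Ω
Parallel: admittances add. Y = 1/R + jωC
Y = (0.2294 + j2.563) S
|Y| = 2.573 S → |Z| = 1/|Y| = 0.3886 Ω, ∠Z = −∠Y = -84.89°
cos φ = cos(-84.89°) = 0.08912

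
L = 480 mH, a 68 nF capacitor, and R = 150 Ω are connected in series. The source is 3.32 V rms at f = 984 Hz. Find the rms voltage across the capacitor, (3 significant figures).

13.0 V

ω = 2πf = 6183 rad/s
X_L = ωL = 2970 Ω
X_C = 1/(ωC) = 2380 Ω
Net reactance X = X_L − X_C = 589 Ω
Z = 150 + j589 Ω
|Z| = √(150² + 589²) = 608 Ω
I = V/|Z| = 5.46 mA
V_C = I·|Z_C| = 0.00546 × 2380 = 13.0 V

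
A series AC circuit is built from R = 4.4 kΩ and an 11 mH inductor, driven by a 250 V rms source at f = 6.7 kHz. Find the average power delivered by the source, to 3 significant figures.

14.0 W

ω = 2πf = 42100 rad/s
X_L = ωL = 463 Ω
Z = 4400 + j463 Ω
|Z| = √(4400² + 463²) = 4420 Ω
∠Z = arctan(463/4400) = 6.01°
I = V/|Z| = 56.5 mA
P = VI cos φ = 250 × 0.0565 × cos(6.01°) = 14.0 W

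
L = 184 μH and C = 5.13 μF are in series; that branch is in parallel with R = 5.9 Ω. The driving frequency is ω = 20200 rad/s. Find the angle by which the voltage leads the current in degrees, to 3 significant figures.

-44.8°

X_L = ωL = 3.72 Ω
X_C = 1/(ωC) = 9.65 Ω
Branch 1: Z₁ = R = 5.90 Ω
Branch 2 (series LC): Z₂ = j(X_L − X_C) = −j5.93 Ω
Parallel: Z = Z₁Z₂/(Z₁+Z₂), |Z| = 4.18 Ω, ∠Z = -44.8°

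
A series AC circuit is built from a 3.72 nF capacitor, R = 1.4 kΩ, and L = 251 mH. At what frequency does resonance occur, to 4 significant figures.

5.208 kHz

ω₀ = 1/√(LC) = 1/√(0.251 × 3.72e-09) = 32730 rad/s
f₀ = ω₀/(2π) = 5.208 kHz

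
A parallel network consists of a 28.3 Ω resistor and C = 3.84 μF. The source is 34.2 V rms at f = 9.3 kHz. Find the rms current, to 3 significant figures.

7.77 A

ω = 2πf = 58430 rad/s
X_C = 1/(ωC) = 4.46 Ω
Parallel: admittances add. Y = 1/R + jωC
Y = (0.0353 + j0.224) S
|Y| = 0.227 S → |Z| = 1/|Y| = 4.40 Ω, ∠Z = −∠Y = -81.1°
I = V/|Z| = 34.2/4.40 = 7.77 A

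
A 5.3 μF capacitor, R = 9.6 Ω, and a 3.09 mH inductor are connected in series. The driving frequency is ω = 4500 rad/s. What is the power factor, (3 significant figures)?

X_L = ωL = 13.9 Ω
X_C = 1/(ωC) = 41.9 Ω
Net reactance X = X_L − X_C = -28.0 Ω
Z = 9.60 − j28.0 Ω
|Z| = √(9.60² + 28.0²) = 29.6 Ω
∠Z = arctan(-28.0/9.60) = -71.1°
cos φ = cos(-71.1°) = 0.324

0.324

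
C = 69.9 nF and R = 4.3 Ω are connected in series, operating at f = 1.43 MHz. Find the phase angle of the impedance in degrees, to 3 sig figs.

ω = 2πf = 8.985e+06 rad/s
X_C = 1/(ωC) = 1.59 Ω
Z = 4.30 − j1.59 Ω
|Z| = √(4.30² + 1.59²) = 4.59 Ω
∠Z = arctan(-1.59/4.30) = -20.3°

-20.3°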